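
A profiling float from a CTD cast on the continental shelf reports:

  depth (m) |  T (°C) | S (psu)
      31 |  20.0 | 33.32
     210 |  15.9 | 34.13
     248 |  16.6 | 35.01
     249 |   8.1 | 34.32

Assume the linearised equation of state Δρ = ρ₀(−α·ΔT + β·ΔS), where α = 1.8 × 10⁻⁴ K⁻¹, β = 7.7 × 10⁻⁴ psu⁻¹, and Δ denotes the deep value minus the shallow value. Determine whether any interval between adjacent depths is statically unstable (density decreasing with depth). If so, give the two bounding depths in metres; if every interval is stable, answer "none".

none

Evaluate Δρ/ρ₀ = −αΔT + βΔS across each adjacent pair:
  31–210 m: −αΔT+βΔS = −(1.8 × 10⁻⁴)(-4.1)+(7.7 × 10⁻⁴)(+0.81) = 1.4 × 10⁻³ → stable
  210–248 m: −αΔT+βΔS = −(1.8 × 10⁻⁴)(+0.7)+(7.7 × 10⁻⁴)(+0.88) = 5.5 × 10⁻⁴ → stable
  248–249 m: −αΔT+βΔS = −(1.8 × 10⁻⁴)(-8.5)+(7.7 × 10⁻⁴)(-0.69) = 1.0 × 10⁻³ → stable
Every interval has Δρ > 0: the column is stably stratified throughout.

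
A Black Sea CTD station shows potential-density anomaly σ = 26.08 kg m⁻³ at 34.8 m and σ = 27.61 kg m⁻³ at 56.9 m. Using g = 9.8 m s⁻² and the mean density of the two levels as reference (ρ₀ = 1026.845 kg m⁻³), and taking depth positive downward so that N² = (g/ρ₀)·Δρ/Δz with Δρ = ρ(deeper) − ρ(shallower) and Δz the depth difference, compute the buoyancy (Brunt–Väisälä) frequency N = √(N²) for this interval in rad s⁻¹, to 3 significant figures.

Δρ = 1027.61 − 1026.08 = 1.53 kg m⁻³ over Δz = 56.9 − 34.8 = 22.1 m.
N² = (9.8/1026.845) × (1.53/22.1) = 6.6072 × 10⁻⁴ s⁻².
N = √(6.6072 × 10⁻⁴) = 0.025704 rad s⁻¹ ≈ 0.0257 rad s⁻¹.

0.0257 rad s⁻¹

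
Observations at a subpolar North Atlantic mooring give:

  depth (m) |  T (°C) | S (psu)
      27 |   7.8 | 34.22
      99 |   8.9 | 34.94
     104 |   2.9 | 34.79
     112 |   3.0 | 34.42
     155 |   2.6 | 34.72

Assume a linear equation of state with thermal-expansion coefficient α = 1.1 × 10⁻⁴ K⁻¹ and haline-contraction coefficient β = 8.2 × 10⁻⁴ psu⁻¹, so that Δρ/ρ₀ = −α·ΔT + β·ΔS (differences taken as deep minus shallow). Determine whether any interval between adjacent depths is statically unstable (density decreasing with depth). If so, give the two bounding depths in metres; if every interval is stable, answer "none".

Evaluate Δρ/ρ₀ = −αΔT + βΔS across each adjacent pair:
  27–99 m: −αΔT+βΔS = −(1.1 × 10⁻⁴)(+1.1)+(8.2 × 10⁻⁴)(+0.72) = 4.7 × 10⁻⁴ → stable
  99–104 m: −αΔT+βΔS = −(1.1 × 10⁻⁴)(-6.0)+(8.2 × 10⁻⁴)(-0.15) = 5.4 × 10⁻⁴ → stable
  104–112 m: −αΔT+βΔS = −(1.1 × 10⁻⁴)(+0.1)+(8.2 × 10⁻⁴)(-0.37) = -3.1 × 10⁻⁴ → UNSTABLE
  112–155 m: −αΔT+βΔS = −(1.1 × 10⁻⁴)(-0.4)+(8.2 × 10⁻⁴)(+0.30) = 2.9 × 10⁻⁴ → stable
The 104–112 m interval has Δρ < 0: lighter water underlies denser water.

104–112 m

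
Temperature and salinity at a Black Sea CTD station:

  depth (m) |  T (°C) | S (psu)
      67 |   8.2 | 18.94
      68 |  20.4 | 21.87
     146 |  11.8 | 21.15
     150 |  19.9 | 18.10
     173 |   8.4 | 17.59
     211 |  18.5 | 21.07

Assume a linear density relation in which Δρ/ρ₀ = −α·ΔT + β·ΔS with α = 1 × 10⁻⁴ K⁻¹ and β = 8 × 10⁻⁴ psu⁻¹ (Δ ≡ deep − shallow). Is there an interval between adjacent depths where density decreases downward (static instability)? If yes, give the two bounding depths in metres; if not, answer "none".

146–150 m

Evaluate Δρ/ρ₀ = −αΔT + βΔS across each adjacent pair:
  67–68 m: −αΔT+βΔS = −(1 × 10⁻⁴)(+12.2)+(8 × 10⁻⁴)(+2.93) = 1.1 × 10⁻³ → stable
  68–146 m: −αΔT+βΔS = −(1 × 10⁻⁴)(-8.6)+(8 × 10⁻⁴)(-0.72) = 2.8 × 10⁻⁴ → stable
  146–150 m: −αΔT+βΔS = −(1 × 10⁻⁴)(+8.1)+(8 × 10⁻⁴)(-3.05) = -3.2 × 10⁻³ → UNSTABLE
  150–173 m: −αΔT+βΔS = −(1 × 10⁻⁴)(-11.5)+(8 × 10⁻⁴)(-0.51) = 7.4 × 10⁻⁴ → stable
  173–211 m: −αΔT+βΔS = −(1 × 10⁻⁴)(+10.1)+(8 × 10⁻⁴)(+3.48) = 1.8 × 10⁻³ → stable
The 146–150 m interval has Δρ < 0: lighter water underlies denser water.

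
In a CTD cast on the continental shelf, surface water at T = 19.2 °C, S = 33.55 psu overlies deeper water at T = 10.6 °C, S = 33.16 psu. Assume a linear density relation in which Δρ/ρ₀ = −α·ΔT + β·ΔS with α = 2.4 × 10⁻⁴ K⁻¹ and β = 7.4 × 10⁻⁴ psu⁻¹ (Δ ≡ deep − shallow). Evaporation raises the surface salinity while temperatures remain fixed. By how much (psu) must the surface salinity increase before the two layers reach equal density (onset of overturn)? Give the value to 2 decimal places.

2.40 psu

Neutral buoyancy requires −α(T_deep − T_surf) + β(S_deep − S_surf′) = 0.
S_surf′ = S_deep − (α/β)·ΔT = 33.16 − (2.4 × 10⁻⁴/7.4 × 10⁻⁴)·(-8.6) = 35.9492 psu.
Increase required: 35.9492 − 33.55 = 2.3992 psu.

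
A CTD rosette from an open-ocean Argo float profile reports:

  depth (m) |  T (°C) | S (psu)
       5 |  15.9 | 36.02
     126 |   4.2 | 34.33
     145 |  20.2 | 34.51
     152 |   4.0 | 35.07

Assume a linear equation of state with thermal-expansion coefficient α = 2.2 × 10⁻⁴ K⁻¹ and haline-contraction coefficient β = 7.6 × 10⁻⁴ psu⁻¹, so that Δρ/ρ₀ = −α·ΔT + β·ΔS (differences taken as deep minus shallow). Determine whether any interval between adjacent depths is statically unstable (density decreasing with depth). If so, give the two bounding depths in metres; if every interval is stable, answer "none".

126–145 m

Evaluate Δρ/ρ₀ = −αΔT + βΔS across each adjacent pair:
  5–126 m: −αΔT+βΔS = −(2.2 × 10⁻⁴)(-11.7)+(7.6 × 10⁻⁴)(-1.69) = 1.3 × 10⁻³ → stable
  126–145 m: −αΔT+βΔS = −(2.2 × 10⁻⁴)(+16.0)+(7.6 × 10⁻⁴)(+0.18) = -3.4 × 10⁻³ → UNSTABLE
  145–152 m: −αΔT+βΔS = −(2.2 × 10⁻⁴)(-16.2)+(7.6 × 10⁻⁴)(+0.56) = 4.0 × 10⁻³ → stable
The 126–145 m interval has Δρ < 0: lighter water underlies denser water.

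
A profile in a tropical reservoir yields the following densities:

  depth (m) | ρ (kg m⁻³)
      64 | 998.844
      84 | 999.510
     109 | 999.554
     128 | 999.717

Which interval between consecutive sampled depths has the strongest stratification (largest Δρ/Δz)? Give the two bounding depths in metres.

Compute the density gradient over each adjacent pair:
  64–84 m: Δρ/Δz = 0.666/20 = 0.033 kg m⁻⁴
  84–109 m: Δρ/Δz = 0.044/25 = 1.8 × 10⁻³ kg m⁻⁴
  109–128 m: Δρ/Δz = 0.163/19 = 8.6 × 10⁻³ kg m⁻⁴
The largest gradient is in the 64–84 m interval — the pycnocline.

64–84 m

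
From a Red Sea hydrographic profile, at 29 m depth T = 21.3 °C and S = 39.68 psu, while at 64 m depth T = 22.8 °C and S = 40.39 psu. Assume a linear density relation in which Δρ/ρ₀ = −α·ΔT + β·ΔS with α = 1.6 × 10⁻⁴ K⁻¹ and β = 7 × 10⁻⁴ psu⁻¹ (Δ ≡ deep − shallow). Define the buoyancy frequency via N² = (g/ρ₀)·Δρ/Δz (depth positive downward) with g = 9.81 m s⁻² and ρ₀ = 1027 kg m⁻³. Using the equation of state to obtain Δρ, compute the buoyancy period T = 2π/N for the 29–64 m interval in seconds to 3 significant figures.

ΔT = +1.5 K, ΔS = +0.71 psu (deep − shallow).
Δρ/ρ₀ = −αΔT + βΔS = -2.40 × 10⁻⁴ + 4.97 × 10⁻⁴ = 2.57 × 10⁻⁴, so Δρ ≈ 0.2639 kg m⁻³.
N² = (g/ρ₀)·Δρ/Δz = g·(Δρ/ρ₀)/Δz = 9.81 × 2.57 × 10⁻⁴ / 35 = 7.2033 × 10⁻⁵ s⁻².
N = √(7.2033 × 10⁻⁵) = 8.4872 × 10⁻³ rad s⁻¹ → T = 2π/N = 740.31 s ≈ 740 s.

740 s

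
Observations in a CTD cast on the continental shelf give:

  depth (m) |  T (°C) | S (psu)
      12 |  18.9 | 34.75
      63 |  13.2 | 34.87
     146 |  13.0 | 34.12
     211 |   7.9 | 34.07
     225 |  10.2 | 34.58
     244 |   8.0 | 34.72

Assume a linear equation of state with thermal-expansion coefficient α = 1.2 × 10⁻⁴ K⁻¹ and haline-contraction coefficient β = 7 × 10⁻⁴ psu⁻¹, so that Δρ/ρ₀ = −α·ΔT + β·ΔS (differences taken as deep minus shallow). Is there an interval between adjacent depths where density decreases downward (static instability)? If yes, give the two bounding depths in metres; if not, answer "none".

Evaluate Δρ/ρ₀ = −αΔT + βΔS across each adjacent pair:
  12–63 m: −αΔT+βΔS = −(1.2 × 10⁻⁴)(-5.7)+(7 × 10⁻⁴)(+0.12) = 7.7 × 10⁻⁴ → stable
  63–146 m: −αΔT+βΔS = −(1.2 × 10⁻⁴)(-0.2)+(7 × 10⁻⁴)(-0.75) = -5.0 × 10⁻⁴ → UNSTABLE
  146–211 m: −αΔT+βΔS = −(1.2 × 10⁻⁴)(-5.1)+(7 × 10⁻⁴)(-0.05) = 5.8 × 10⁻⁴ → stable
  211–225 m: −αΔT+βΔS = −(1.2 × 10⁻⁴)(+2.3)+(7 × 10⁻⁴)(+0.51) = 8.1 × 10⁻⁵ → stable
  225–244 m: −αΔT+βΔS = −(1.2 × 10⁻⁴)(-2.2)+(7 × 10⁻⁴)(+0.14) = 3.6 × 10⁻⁴ → stable
The 63–146 m interval has Δρ < 0: lighter water underlies denser water.

63–146 m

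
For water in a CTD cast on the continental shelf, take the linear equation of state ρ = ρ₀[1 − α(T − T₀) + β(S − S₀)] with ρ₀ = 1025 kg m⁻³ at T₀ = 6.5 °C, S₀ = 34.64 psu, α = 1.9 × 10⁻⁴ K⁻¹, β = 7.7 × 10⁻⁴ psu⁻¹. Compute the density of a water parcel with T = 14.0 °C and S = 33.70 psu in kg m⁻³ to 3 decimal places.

1022.797 kg m⁻³

T − T₀ = +7.5 K, S − S₀ = -0.94 psu.
Bracket = 1 − α·(+7.5) + β·(-0.94) = 1 + (-2.1488 × 10⁻³) = 0.9978512.
ρ = 1025 × 0.9978512 = 1022.797 kg m⁻³.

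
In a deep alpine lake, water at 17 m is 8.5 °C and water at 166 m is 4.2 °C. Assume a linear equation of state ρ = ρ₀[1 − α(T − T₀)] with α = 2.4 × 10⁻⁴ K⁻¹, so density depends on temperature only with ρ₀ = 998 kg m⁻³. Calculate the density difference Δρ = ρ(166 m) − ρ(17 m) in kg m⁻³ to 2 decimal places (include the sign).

+1.03 kg m⁻³

ΔT = -4.3 K, Δρ/ρ₀ = −αΔT = 1.032 × 10⁻³.
Δρ = 998 × (1.032 × 10⁻³) = +1.03 kg m⁻³.
Positive Δρ: denser below, stable.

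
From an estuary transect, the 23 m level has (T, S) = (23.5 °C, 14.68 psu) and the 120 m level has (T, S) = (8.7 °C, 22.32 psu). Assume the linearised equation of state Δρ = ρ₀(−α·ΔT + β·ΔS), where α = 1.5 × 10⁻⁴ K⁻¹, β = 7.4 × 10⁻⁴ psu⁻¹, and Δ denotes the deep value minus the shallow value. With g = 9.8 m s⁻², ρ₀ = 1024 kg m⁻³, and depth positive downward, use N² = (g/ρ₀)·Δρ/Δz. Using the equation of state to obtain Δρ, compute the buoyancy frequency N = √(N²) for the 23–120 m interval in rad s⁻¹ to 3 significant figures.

0.0282 rad s⁻¹

ΔT = -14.8 K, ΔS = +7.64 psu (deep − shallow).
Δρ/ρ₀ = −αΔT + βΔS = 2.22 × 10⁻³ + 5.6536 × 10⁻³ = 7.8736 × 10⁻³, so Δρ ≈ 8.063 kg m⁻³.
N² = (g/ρ₀)·Δρ/Δz = g·(Δρ/ρ₀)/Δz = 9.8 × 7.8736 × 10⁻³ / 97 = 7.9548 × 10⁻⁴ s⁻².
N = √(7.9548 × 10⁻⁴) = 0.028204 rad s⁻¹ ≈ 0.0282 rad s⁻¹.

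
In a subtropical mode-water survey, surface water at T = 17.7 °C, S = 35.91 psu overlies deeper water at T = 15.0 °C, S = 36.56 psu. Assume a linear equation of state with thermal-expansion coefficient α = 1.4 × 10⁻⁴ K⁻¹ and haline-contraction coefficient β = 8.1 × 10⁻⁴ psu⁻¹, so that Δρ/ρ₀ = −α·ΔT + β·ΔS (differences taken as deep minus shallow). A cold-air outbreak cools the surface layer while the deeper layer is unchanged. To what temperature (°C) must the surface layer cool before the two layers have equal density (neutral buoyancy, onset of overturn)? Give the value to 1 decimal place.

11.2 °C

Neutral buoyancy requires Δρ = 0, i.e. −α(T_deep − T_surf′) + β(S_deep − S_surf) = 0.
T_surf′ = T_deep − (β/α)·ΔS = 15.0 − (8.1 × 10⁻⁴/1.4 × 10⁻⁴)·(+0.65) = 11.239 °C.
Cooling required: 17.7 − (11.239) = 6.461 °C.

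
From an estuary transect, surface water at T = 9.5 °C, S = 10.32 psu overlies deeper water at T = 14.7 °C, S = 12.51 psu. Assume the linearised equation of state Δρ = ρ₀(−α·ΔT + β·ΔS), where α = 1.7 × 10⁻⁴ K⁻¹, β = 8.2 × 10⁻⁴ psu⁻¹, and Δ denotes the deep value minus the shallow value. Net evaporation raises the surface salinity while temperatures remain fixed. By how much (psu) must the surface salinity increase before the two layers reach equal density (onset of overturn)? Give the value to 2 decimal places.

Neutral buoyancy requires −α(T_deep − T_surf) + β(S_deep − S_surf′) = 0.
S_surf′ = S_deep − (α/β)·ΔT = 12.51 − (1.7 × 10⁻⁴/8.2 × 10⁻⁴)·(+5.2) = 11.4320 psu.
Increase required: 11.4320 − 10.32 = 1.1120 psu.

1.11 psu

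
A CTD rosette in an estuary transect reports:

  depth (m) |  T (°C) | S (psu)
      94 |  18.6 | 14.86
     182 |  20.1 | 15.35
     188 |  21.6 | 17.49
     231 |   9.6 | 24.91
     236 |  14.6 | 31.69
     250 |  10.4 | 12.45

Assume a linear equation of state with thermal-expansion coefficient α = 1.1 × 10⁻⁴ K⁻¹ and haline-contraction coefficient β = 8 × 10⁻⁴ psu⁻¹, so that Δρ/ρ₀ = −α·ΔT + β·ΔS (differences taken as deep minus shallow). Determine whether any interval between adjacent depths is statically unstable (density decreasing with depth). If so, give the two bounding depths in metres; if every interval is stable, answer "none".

Evaluate Δρ/ρ₀ = −αΔT + βΔS across each adjacent pair:
  94–182 m: −αΔT+βΔS = −(1.1 × 10⁻⁴)(+1.5)+(8 × 10⁻⁴)(+0.49) = 2.3 × 10⁻⁴ → stable
  182–188 m: −αΔT+βΔS = −(1.1 × 10⁻⁴)(+1.5)+(8 × 10⁻⁴)(+2.14) = 1.5 × 10⁻³ → stable
  188–231 m: −αΔT+βΔS = −(1.1 × 10⁻⁴)(-12.0)+(8 × 10⁻⁴)(+7.42) = 7.3 × 10⁻³ → stable
  231–236 m: −αΔT+βΔS = −(1.1 × 10⁻⁴)(+5.0)+(8 × 10⁻⁴)(+6.78) = 4.9 × 10⁻³ → stable
  236–250 m: −αΔT+βΔS = −(1.1 × 10⁻⁴)(-4.2)+(8 × 10⁻⁴)(-19.24) = -0.015 → UNSTABLE
The 236–250 m interval has Δρ < 0: lighter water underlies denser water.

236–250 m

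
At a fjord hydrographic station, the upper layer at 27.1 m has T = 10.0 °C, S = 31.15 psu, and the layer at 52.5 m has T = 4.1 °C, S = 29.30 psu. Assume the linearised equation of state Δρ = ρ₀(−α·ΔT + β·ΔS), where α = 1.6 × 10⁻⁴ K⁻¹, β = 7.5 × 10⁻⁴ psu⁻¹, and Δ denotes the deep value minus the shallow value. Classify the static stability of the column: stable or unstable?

ΔT = 4.1 − 10.0 = -5.9 K and ΔS = 29.30 − 31.15 = -1.85 psu (deep − shallow).
−αΔT = 9.44 × 10⁻⁴; βΔS = -1.3875 × 10⁻³; sum Δρ/ρ₀ = -4.435 × 10⁻⁴.
Δρ/ρ₀ < 0, so Δρ < 0: deeper water is lighter → statically unstable; the column would overturn.

unstable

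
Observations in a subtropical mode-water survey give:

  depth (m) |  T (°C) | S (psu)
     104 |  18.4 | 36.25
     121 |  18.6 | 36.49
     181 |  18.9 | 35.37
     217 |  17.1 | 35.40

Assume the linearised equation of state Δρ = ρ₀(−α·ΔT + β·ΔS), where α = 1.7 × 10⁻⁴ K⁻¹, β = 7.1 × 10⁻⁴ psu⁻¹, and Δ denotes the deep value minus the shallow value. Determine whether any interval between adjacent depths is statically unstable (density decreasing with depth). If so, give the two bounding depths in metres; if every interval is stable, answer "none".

121–181 m

Evaluate Δρ/ρ₀ = −αΔT + βΔS across each adjacent pair:
  104–121 m: −αΔT+βΔS = −(1.7 × 10⁻⁴)(+0.2)+(7.1 × 10⁻⁴)(+0.24) = 1.4 × 10⁻⁴ → stable
  121–181 m: −αΔT+βΔS = −(1.7 × 10⁻⁴)(+0.3)+(7.1 × 10⁻⁴)(-1.12) = -8.5 × 10⁻⁴ → UNSTABLE
  181–217 m: −αΔT+βΔS = −(1.7 × 10⁻⁴)(-1.8)+(7.1 × 10⁻⁴)(+0.03) = 3.3 × 10⁻⁴ → stable
The 121–181 m interval has Δρ < 0: lighter water underlies denser water.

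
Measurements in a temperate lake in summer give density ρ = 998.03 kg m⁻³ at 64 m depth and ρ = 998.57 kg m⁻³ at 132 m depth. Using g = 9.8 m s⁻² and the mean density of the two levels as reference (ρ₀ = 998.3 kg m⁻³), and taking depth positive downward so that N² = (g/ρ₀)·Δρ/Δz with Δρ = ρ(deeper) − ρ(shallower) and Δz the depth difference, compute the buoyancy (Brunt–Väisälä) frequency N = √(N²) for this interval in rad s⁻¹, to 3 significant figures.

8.83 × 10⁻³ rad s⁻¹

Δρ = 998.57 − 998.03 = 0.54 kg m⁻³ over Δz = 132 − 64 = 68 m.
N² = (9.8/998.3) × (0.54/68) = 7.7956 × 10⁻⁵ s⁻².
N = √(7.7956 × 10⁻⁵) = 8.8293 × 10⁻³ rad s⁻¹ ≈ 8.83 × 10⁻³ rad s⁻¹.
Since Δρ > 0 the layer is stably stratified.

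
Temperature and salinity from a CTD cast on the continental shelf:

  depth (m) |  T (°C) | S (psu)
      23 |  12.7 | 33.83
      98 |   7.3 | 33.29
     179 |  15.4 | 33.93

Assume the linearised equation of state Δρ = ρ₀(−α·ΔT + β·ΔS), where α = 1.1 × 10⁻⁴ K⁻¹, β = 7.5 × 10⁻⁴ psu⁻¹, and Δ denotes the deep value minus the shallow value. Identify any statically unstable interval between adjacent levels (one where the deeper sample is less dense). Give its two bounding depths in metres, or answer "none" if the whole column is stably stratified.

Evaluate Δρ/ρ₀ = −αΔT + βΔS across each adjacent pair:
  23–98 m: −αΔT+βΔS = −(1.1 × 10⁻⁴)(-5.4)+(7.5 × 10⁻⁴)(-0.54) = 1.9 × 10⁻⁴ → stable
  98–179 m: −αΔT+βΔS = −(1.1 × 10⁻⁴)(+8.1)+(7.5 × 10⁻⁴)(+0.64) = -4.1 × 10⁻⁴ → UNSTABLE
The 98–179 m interval has Δρ < 0: lighter water underlies denser water.

98–179 m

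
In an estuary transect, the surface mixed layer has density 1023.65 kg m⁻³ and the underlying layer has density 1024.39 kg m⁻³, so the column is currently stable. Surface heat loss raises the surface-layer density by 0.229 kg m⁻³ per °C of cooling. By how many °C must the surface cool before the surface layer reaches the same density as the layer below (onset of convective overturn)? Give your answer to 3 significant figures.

3.23 °C

Density deficit of the surface layer: 1024.39 − 1023.65 = 0.74 kg m⁻³.
Required change = 0.74 / 0.229 = 3.23 °C.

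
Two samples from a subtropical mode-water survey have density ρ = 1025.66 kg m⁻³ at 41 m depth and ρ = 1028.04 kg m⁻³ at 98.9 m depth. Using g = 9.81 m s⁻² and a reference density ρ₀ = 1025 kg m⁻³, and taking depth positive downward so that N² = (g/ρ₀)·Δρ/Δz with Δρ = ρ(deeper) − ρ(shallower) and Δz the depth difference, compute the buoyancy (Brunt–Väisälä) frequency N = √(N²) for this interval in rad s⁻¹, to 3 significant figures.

0.0198 rad s⁻¹

Δρ = 1028.04 − 1025.66 = 2.38 kg m⁻³ over Δz = 98.9 − 41 = 57.9 m.
N² = (9.81/1025) × (2.38/57.9) = 3.9341 × 10⁻⁴ s⁻².
N = √(3.9341 × 10⁻⁴) = 0.019835 rad s⁻¹ ≈ 0.0198 rad s⁻¹.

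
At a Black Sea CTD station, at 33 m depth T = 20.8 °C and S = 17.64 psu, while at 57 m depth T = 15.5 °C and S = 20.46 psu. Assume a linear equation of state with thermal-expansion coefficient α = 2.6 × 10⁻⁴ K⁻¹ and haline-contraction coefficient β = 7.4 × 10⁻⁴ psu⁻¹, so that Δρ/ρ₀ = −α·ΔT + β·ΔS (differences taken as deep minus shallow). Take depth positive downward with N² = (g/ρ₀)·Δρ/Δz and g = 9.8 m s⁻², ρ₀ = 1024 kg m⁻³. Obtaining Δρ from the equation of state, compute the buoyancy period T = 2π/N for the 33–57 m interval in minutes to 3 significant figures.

2.78 min

ΔT = -5.3 K, ΔS = +2.82 psu (deep − shallow).
Δρ/ρ₀ = −αΔT + βΔS = 1.378 × 10⁻³ + 2.0868 × 10⁻³ = 3.4648 × 10⁻³, so Δρ ≈ 3.548 kg m⁻³.
N² = (g/ρ₀)·Δρ/Δz = g·(Δρ/ρ₀)/Δz = 9.8 × 3.4648 × 10⁻³ / 24 = 1.4148 × 10⁻³ s⁻².
N = √(1.4148 × 10⁻³) = 0.037614 rad s⁻¹ → T = 2π/N = 167.04 s = 2.7840 min ≈ 2.78 min.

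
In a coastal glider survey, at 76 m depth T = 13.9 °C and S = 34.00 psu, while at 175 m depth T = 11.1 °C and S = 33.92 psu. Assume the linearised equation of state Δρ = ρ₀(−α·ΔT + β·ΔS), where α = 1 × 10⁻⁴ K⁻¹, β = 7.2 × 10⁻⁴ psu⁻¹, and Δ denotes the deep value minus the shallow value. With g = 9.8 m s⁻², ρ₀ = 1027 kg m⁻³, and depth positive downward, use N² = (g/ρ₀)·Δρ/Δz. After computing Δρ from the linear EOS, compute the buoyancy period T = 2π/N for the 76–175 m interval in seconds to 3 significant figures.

ΔT = -2.8 K, ΔS = -0.08 psu (deep − shallow).
Δρ/ρ₀ = −αΔT + βΔS = 2.80 × 10⁻⁴ − 5.76 × 10⁻⁵ = 2.224 × 10⁻⁴, so Δρ ≈ 0.2284 kg m⁻³.
N² = (g/ρ₀)·Δρ/Δz = g·(Δρ/ρ₀)/Δz = 9.8 × 2.224 × 10⁻⁴ / 99 = 2.2015 × 10⁻⁵ s⁻².
N = √(2.2015 × 10⁻⁵) = 4.6920 × 10⁻³ rad s⁻¹ → T = 2π/N = 1.3391 × 10³ s ≈ 1.34 × 10³ s.

1.34 × 10³ s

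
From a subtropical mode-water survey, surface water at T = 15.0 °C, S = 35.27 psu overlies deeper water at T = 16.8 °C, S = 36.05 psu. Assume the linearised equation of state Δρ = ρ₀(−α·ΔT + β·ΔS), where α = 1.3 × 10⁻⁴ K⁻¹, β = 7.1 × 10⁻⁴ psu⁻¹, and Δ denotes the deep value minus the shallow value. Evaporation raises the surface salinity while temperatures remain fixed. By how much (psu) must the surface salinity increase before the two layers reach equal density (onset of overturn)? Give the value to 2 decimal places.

0.45 psu

Neutral buoyancy requires −α(T_deep − T_surf) + β(S_deep − S_surf′) = 0.
S_surf′ = S_deep − (α/β)·ΔT = 36.05 − (1.3 × 10⁻⁴/7.1 × 10⁻⁴)·(+1.8) = 35.7204 psu.
Increase required: 35.7204 − 35.27 = 0.4504 psu.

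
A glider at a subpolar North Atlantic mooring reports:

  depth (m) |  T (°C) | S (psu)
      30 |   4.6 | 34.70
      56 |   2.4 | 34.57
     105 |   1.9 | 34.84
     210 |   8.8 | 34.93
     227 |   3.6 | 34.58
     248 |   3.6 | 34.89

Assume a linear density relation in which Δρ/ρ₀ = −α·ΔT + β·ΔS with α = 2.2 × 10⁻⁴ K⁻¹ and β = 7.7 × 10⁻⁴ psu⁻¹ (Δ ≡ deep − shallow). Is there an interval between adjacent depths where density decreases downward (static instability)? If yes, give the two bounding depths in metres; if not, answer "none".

Evaluate Δρ/ρ₀ = −αΔT + βΔS across each adjacent pair:
  30–56 m: −αΔT+βΔS = −(2.2 × 10⁻⁴)(-2.2)+(7.7 × 10⁻⁴)(-0.13) = 3.8 × 10⁻⁴ → stable
  56–105 m: −αΔT+βΔS = −(2.2 × 10⁻⁴)(-0.5)+(7.7 × 10⁻⁴)(+0.27) = 3.2 × 10⁻⁴ → stable
  105–210 m: −αΔT+βΔS = −(2.2 × 10⁻⁴)(+6.9)+(7.7 × 10⁻⁴)(+0.09) = -1.4 × 10⁻³ → UNSTABLE
  210–227 m: −αΔT+βΔS = −(2.2 × 10⁻⁴)(-5.2)+(7.7 × 10⁻⁴)(-0.35) = 8.7 × 10⁻⁴ → stable
  227–248 m: −αΔT+βΔS = −(2.2 × 10⁻⁴)(+0.0)+(7.7 × 10⁻⁴)(+0.31) = 2.4 × 10⁻⁴ → stable
The 105–210 m interval has Δρ < 0: lighter water underlies denser water.

105–210 m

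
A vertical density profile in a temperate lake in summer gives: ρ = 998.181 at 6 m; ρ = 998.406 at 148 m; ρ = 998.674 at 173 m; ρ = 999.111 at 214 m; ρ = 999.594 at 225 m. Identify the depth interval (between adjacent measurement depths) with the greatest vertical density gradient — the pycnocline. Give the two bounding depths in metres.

Compute the density gradient over each adjacent pair:
  6–148 m: Δρ/Δz = 0.225/142 = 1.6 × 10⁻³ kg m⁻⁴
  148–173 m: Δρ/Δz = 0.268/25 = 0.011 kg m⁻⁴
  173–214 m: Δρ/Δz = 0.437/41 = 0.011 kg m⁻⁴
  214–225 m: Δρ/Δz = 0.483/11 = 0.044 kg m⁻⁴
The largest gradient is in the 214–225 m interval — the pycnocline.

214–225 m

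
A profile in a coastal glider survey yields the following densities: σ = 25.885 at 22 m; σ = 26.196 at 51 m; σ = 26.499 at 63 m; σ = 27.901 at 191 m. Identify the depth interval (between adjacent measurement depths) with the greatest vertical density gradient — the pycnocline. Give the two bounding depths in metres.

51–63 m

Compute the density gradient over each adjacent pair:
  22–51 m: Δρ/Δz = 0.311/29 = 0.011 kg m⁻⁴
  51–63 m: Δρ/Δz = 0.303/12 = 0.025 kg m⁻⁴
  63–191 m: Δρ/Δz = 1.402/128 = 0.011 kg m⁻⁴
The largest gradient is in the 51–63 m interval — the pycnocline.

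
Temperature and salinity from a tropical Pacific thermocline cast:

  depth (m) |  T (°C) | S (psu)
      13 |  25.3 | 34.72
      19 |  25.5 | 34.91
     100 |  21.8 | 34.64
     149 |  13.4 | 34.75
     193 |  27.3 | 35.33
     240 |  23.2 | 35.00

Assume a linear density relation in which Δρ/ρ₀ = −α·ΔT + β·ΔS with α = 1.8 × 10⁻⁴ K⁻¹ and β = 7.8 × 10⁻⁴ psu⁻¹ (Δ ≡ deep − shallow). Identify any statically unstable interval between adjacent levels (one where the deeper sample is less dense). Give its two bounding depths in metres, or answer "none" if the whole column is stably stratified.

Evaluate Δρ/ρ₀ = −αΔT + βΔS across each adjacent pair:
  13–19 m: −αΔT+βΔS = −(1.8 × 10⁻⁴)(+0.2)+(7.8 × 10⁻⁴)(+0.19) = 1.1 × 10⁻⁴ → stable
  19–100 m: −αΔT+βΔS = −(1.8 × 10⁻⁴)(-3.7)+(7.8 × 10⁻⁴)(-0.27) = 4.6 × 10⁻⁴ → stable
  100–149 m: −αΔT+βΔS = −(1.8 × 10⁻⁴)(-8.4)+(7.8 × 10⁻⁴)(+0.11) = 1.6 × 10⁻³ → stable
  149–193 m: −αΔT+βΔS = −(1.8 × 10⁻⁴)(+13.9)+(7.8 × 10⁻⁴)(+0.58) = -2.0 × 10⁻³ → UNSTABLE
  193–240 m: −αΔT+βΔS = −(1.8 × 10⁻⁴)(-4.1)+(7.8 × 10⁻⁴)(-0.33) = 4.8 × 10⁻⁴ → stable
The 149–193 m interval has Δρ < 0: lighter water underlies denser water.

149–193 m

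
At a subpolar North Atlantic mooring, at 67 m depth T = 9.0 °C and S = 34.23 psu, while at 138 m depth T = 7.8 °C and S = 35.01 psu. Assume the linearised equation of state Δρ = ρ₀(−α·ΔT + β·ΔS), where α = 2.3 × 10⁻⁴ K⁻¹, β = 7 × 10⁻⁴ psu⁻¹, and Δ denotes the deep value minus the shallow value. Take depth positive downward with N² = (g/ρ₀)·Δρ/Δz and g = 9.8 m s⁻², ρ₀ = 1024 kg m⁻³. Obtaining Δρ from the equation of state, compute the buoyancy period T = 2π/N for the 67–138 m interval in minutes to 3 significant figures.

ΔT = -1.2 K, ΔS = +0.78 psu (deep − shallow).
Δρ/ρ₀ = −αΔT + βΔS = 2.76 × 10⁻⁴ + 5.46 × 10⁻⁴ = 8.22 × 10⁻⁴, so Δρ ≈ 0.8417 kg m⁻³.
N² = (g/ρ₀)·Δρ/Δz = g·(Δρ/ρ₀)/Δz = 9.8 × 8.22 × 10⁻⁴ / 71 = 1.1346 × 10⁻⁴ s⁻².
N = √(1.1346 × 10⁻⁴) = 0.010652 rad s⁻¹ → T = 2π/N = 589.86 s = 9.8310 min ≈ 9.83 min.

9.83 min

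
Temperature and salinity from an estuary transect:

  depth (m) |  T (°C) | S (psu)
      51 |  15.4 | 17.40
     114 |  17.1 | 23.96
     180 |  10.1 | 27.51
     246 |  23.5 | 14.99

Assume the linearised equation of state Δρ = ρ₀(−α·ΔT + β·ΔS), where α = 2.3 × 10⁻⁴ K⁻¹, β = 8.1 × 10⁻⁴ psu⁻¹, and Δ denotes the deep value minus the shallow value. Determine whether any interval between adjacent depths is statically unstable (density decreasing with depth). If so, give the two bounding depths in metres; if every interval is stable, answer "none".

Evaluate Δρ/ρ₀ = −αΔT + βΔS across each adjacent pair:
  51–114 m: −αΔT+βΔS = −(2.3 × 10⁻⁴)(+1.7)+(8.1 × 10⁻⁴)(+6.56) = 4.9 × 10⁻³ → stable
  114–180 m: −αΔT+βΔS = −(2.3 × 10⁻⁴)(-7.0)+(8.1 × 10⁻⁴)(+3.55) = 4.5 × 10⁻³ → stable
  180–246 m: −αΔT+βΔS = −(2.3 × 10⁻⁴)(+13.4)+(8.1 × 10⁻⁴)(-12.52) = -0.013 → UNSTABLE
The 180–246 m interval has Δρ < 0: lighter water underlies denser water.

180–246 m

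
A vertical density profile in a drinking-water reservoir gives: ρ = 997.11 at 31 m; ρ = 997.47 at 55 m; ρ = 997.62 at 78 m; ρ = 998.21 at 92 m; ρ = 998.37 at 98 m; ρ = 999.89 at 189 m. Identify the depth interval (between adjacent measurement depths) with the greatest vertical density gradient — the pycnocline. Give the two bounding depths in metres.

78–92 m

Compute the density gradient over each adjacent pair:
  31–55 m: Δρ/Δz = 0.36/24 = 0.015 kg m⁻⁴
  55–78 m: Δρ/Δz = 0.15/23 = 6.5 × 10⁻³ kg m⁻⁴
  78–92 m: Δρ/Δz = 0.59/14 = 0.042 kg m⁻⁴
  92–98 m: Δρ/Δz = 0.16/6 = 0.027 kg m⁻⁴
  98–189 m: Δρ/Δz = 1.52/91 = 0.017 kg m⁻⁴
The largest gradient is in the 78–92 m interval — the pycnocline.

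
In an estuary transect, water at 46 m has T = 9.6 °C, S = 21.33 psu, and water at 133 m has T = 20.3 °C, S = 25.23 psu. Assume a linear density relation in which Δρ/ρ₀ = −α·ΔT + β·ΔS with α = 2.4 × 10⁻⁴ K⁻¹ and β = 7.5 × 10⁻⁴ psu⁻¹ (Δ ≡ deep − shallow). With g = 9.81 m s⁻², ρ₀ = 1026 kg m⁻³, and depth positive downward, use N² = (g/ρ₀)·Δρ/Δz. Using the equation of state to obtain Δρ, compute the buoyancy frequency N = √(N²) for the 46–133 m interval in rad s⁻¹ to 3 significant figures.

ΔT = +10.7 K, ΔS = +3.90 psu (deep − shallow).
Δρ/ρ₀ = −αΔT + βΔS = -2.568 × 10⁻³ + 2.925 × 10⁻³ = 3.57 × 10⁻⁴, so Δρ ≈ 0.3663 kg m⁻³.
N² = (g/ρ₀)·Δρ/Δz = g·(Δρ/ρ₀)/Δz = 9.81 × 3.57 × 10⁻⁴ / 87 = 4.0255 × 10⁻⁵ s⁻².
N = √(4.0255 × 10⁻⁵) = 6.3447 × 10⁻³ rad s⁻¹ ≈ 6.34 × 10⁻³ rad s⁻¹.

6.34 × 10⁻³ rad s⁻¹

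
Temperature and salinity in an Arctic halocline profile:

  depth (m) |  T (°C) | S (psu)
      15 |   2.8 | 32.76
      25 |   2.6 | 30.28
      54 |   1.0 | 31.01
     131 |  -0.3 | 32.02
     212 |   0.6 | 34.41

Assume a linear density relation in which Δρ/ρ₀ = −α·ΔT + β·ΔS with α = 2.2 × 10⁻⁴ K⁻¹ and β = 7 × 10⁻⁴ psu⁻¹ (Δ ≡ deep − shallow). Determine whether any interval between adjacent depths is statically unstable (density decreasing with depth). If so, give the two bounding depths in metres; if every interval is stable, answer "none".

15–25 m

Evaluate Δρ/ρ₀ = −αΔT + βΔS across each adjacent pair:
  15–25 m: −αΔT+βΔS = −(2.2 × 10⁻⁴)(-0.2)+(7 × 10⁻⁴)(-2.48) = -1.7 × 10⁻³ → UNSTABLE
  25–54 m: −αΔT+βΔS = −(2.2 × 10⁻⁴)(-1.6)+(7 × 10⁻⁴)(+0.73) = 8.6 × 10⁻⁴ → stable
  54–131 m: −αΔT+βΔS = −(2.2 × 10⁻⁴)(-1.3)+(7 × 10⁻⁴)(+1.01) = 9.9 × 10⁻⁴ → stable
  131–212 m: −αΔT+βΔS = −(2.2 × 10⁻⁴)(+0.9)+(7 × 10⁻⁴)(+2.39) = 1.5 × 10⁻³ → stable
The 15–25 m interval has Δρ < 0: lighter water underlies denser water.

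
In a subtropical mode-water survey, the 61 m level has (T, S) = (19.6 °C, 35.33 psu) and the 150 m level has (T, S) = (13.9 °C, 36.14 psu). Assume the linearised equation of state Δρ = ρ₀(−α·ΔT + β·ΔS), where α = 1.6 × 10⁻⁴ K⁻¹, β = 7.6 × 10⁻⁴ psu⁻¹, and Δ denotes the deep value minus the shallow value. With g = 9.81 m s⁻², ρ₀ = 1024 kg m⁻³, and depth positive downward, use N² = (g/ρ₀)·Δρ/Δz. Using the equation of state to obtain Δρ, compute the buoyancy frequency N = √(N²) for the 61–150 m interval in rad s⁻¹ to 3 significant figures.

0.0130 rad s⁻¹

ΔT = -5.7 K, ΔS = +0.81 psu (deep − shallow).
Δρ/ρ₀ = −αΔT + βΔS = 9.12 × 10⁻⁴ + 6.156 × 10⁻⁴ = 1.5276 × 10⁻³, so Δρ ≈ 1.564 kg m⁻³.
N² = (g/ρ₀)·Δρ/Δz = g·(Δρ/ρ₀)/Δz = 9.81 × 1.5276 × 10⁻³ / 89 = 1.6838 × 10⁻⁴ s⁻².
N = √(1.6838 × 10⁻⁴) = 0.012976 rad s⁻¹ ≈ 0.0130 rad s⁻¹.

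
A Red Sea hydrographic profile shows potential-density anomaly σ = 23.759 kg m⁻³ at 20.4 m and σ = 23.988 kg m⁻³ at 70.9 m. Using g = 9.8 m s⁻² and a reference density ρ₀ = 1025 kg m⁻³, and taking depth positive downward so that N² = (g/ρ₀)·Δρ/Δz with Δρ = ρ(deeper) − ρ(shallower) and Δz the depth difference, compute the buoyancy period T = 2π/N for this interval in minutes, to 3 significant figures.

Δρ = 1023.988 − 1023.759 = 0.229 kg m⁻³ over Δz = 70.9 − 20.4 = 50.5 m.
N² = (9.8/1025) × (0.229/50.5) = 4.3356 × 10⁻⁵ s⁻².
N = √(4.3356 × 10⁻⁵) = 6.5845 × 10⁻³ rad s⁻¹, so T = 2π/N = 954.24 s = 15.904 min ≈ 15.9 min.

15.9 min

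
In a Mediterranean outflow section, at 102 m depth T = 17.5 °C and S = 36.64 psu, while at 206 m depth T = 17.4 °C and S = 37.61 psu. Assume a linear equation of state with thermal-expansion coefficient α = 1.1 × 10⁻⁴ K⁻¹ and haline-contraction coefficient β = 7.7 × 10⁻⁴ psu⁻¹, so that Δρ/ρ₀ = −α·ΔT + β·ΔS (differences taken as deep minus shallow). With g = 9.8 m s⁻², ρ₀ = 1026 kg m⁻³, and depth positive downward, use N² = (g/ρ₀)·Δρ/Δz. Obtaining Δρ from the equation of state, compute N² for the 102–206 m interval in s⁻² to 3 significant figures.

7.14 × 10⁻⁵ s⁻²

ΔT = -0.1 K, ΔS = +0.97 psu (deep − shallow).
Δρ/ρ₀ = −αΔT + βΔS = 1.10 × 10⁻⁵ + 7.469 × 10⁻⁴ = 7.579 × 10⁻⁴, so Δρ ≈ 0.7776 kg m⁻³.
N² = (g/ρ₀)·Δρ/Δz = g·(Δρ/ρ₀)/Δz = 9.8 × 7.579 × 10⁻⁴ / 104 = 7.1418 × 10⁻⁵ s⁻² ≈ 7.14 × 10⁻⁵ s⁻².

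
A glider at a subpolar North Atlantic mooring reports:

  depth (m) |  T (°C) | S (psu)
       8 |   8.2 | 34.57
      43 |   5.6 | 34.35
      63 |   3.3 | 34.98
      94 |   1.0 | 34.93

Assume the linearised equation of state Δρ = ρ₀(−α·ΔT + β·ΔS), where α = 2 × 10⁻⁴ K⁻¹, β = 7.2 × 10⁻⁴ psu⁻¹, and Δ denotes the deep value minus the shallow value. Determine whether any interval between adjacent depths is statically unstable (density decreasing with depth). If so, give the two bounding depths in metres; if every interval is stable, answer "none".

Evaluate Δρ/ρ₀ = −αΔT + βΔS across each adjacent pair:
  8–43 m: −αΔT+βΔS = −(2 × 10⁻⁴)(-2.6)+(7.2 × 10⁻⁴)(-0.22) = 3.6 × 10⁻⁴ → stable
  43–63 m: −αΔT+βΔS = −(2 × 10⁻⁴)(-2.3)+(7.2 × 10⁻⁴)(+0.63) = 9.1 × 10⁻⁴ → stable
  63–94 m: −αΔT+βΔS = −(2 × 10⁻⁴)(-2.3)+(7.2 × 10⁻⁴)(-0.05) = 4.2 × 10⁻⁴ → stable
Every interval has Δρ > 0: the column is stably stratified throughout.

none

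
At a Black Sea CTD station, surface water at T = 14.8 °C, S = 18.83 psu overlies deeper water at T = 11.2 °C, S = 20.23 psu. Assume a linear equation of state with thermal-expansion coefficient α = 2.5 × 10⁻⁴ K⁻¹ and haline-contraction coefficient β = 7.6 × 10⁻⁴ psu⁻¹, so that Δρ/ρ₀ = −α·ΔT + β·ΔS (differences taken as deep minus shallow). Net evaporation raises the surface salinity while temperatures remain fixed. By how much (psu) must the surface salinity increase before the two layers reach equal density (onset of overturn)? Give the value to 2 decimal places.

2.58 psu

Neutral buoyancy requires −α(T_deep − T_surf) + β(S_deep − S_surf′) = 0.
S_surf′ = S_deep − (α/β)·ΔT = 20.23 − (2.5 × 10⁻⁴/7.6 × 10⁻⁴)·(-3.6) = 21.4142 psu.
Increase required: 21.4142 − 18.83 = 2.5842 psu.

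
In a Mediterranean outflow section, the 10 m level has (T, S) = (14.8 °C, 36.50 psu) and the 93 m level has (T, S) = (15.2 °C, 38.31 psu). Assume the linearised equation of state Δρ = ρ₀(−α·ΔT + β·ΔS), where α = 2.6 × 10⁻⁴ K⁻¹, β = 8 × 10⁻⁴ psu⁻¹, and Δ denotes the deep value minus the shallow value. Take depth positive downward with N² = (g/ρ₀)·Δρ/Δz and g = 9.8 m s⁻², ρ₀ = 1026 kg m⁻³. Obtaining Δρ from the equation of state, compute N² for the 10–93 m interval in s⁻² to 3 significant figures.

ΔT = +0.4 K, ΔS = +1.81 psu (deep − shallow).
Δρ/ρ₀ = −αΔT + βΔS = -1.04 × 10⁻⁴ + 1.448 × 10⁻³ = 1.344 × 10⁻³, so Δρ ≈ 1.379 kg m⁻³.
N² = (g/ρ₀)·Δρ/Δz = g·(Δρ/ρ₀)/Δz = 9.8 × 1.344 × 10⁻³ / 83 = 1.5869 × 10⁻⁴ s⁻² ≈ 1.59 × 10⁻⁴ s⁻².

1.59 × 10⁻⁴ s⁻²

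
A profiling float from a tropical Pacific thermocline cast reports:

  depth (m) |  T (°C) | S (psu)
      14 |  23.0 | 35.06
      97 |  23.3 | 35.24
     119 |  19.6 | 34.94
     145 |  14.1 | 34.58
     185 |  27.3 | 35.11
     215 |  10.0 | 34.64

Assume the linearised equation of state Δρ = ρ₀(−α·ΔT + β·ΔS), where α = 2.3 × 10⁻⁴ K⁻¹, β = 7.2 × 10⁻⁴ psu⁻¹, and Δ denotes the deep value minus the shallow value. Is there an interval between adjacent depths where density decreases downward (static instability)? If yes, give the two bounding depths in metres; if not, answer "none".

Evaluate Δρ/ρ₀ = −αΔT + βΔS across each adjacent pair:
  14–97 m: −αΔT+βΔS = −(2.3 × 10⁻⁴)(+0.3)+(7.2 × 10⁻⁴)(+0.18) = 6.1 × 10⁻⁵ → stable
  97–119 m: −αΔT+βΔS = −(2.3 × 10⁻⁴)(-3.7)+(7.2 × 10⁻⁴)(-0.30) = 6.4 × 10⁻⁴ → stable
  119–145 m: −αΔT+βΔS = −(2.3 × 10⁻⁴)(-5.5)+(7.2 × 10⁻⁴)(-0.36) = 1.0 × 10⁻³ → stable
  145–185 m: −αΔT+βΔS = −(2.3 × 10⁻⁴)(+13.2)+(7.2 × 10⁻⁴)(+0.53) = -2.7 × 10⁻³ → UNSTABLE
  185–215 m: −αΔT+βΔS = −(2.3 × 10⁻⁴)(-17.3)+(7.2 × 10⁻⁴)(-0.47) = 3.6 × 10⁻³ → stable
The 145–185 m interval has Δρ < 0: lighter water underlies denser water.

145–185 m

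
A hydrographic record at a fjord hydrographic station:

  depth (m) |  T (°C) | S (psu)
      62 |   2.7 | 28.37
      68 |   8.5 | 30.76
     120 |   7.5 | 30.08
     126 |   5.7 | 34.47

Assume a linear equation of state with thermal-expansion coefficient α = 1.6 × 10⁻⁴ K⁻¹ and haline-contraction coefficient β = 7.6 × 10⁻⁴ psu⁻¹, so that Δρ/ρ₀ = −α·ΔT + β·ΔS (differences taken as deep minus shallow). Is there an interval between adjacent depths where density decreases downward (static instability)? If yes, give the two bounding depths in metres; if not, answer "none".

Evaluate Δρ/ρ₀ = −αΔT + βΔS across each adjacent pair:
  62–68 m: −αΔT+βΔS = −(1.6 × 10⁻⁴)(+5.8)+(7.6 × 10⁻⁴)(+2.39) = 8.9 × 10⁻⁴ → stable
  68–120 m: −αΔT+βΔS = −(1.6 × 10⁻⁴)(-1.0)+(7.6 × 10⁻⁴)(-0.68) = -3.6 × 10⁻⁴ → UNSTABLE
  120–126 m: −αΔT+βΔS = −(1.6 × 10⁻⁴)(-1.8)+(7.6 × 10⁻⁴)(+4.39) = 3.6 × 10⁻³ → stable
The 68–120 m interval has Δρ < 0: lighter water underlies denser water.

68–120 m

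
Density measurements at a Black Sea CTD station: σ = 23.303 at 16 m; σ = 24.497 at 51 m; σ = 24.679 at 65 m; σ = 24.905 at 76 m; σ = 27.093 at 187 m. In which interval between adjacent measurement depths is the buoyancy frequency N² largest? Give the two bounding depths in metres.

16–51 m

Compute the density gradient over each adjacent pair:
  16–51 m: Δρ/Δz = 1.194/35 = 0.034 kg m⁻⁴
  51–65 m: Δρ/Δz = 0.182/14 = 0.013 kg m⁻⁴
  65–76 m: Δρ/Δz = 0.226/11 = 0.021 kg m⁻⁴
  76–187 m: Δρ/Δz = 2.188/111 = 0.020 kg m⁻⁴
The largest gradient is in the 16–51 m interval — the pycnocline.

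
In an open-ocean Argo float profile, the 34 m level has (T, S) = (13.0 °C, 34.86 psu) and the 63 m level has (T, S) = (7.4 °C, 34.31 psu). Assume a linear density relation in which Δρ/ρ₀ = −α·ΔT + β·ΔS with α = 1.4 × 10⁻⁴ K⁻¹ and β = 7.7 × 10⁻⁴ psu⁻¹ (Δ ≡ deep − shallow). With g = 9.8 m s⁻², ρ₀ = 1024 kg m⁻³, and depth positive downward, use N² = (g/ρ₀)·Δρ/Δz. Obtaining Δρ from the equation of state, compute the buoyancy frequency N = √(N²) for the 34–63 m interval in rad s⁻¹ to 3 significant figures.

0.0110 rad s⁻¹

ΔT = -5.6 K, ΔS = -0.55 psu (deep − shallow).
Δρ/ρ₀ = −αΔT + βΔS = 7.84 × 10⁻⁴ − 4.235 × 10⁻⁴ = 3.605 × 10⁻⁴, so Δρ ≈ 0.3692 kg m⁻³.
N² = (g/ρ₀)·Δρ/Δz = g·(Δρ/ρ₀)/Δz = 9.8 × 3.605 × 10⁻⁴ / 29 = 1.2182 × 10⁻⁴ s⁻².
N = √(1.2182 × 10⁻⁴) = 0.011037 rad s⁻¹ ≈ 0.0110 rad s⁻¹.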